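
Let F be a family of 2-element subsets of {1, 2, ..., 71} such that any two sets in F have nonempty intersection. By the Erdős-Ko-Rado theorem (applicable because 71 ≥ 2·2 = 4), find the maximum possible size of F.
max |F| = C(70, 1) = 70

The Erdős-Ko-Rado theorem states: for n ≥ 2k, an intersecting family of k-subsets of an n-element set has size at most C(n − 1, k − 1), with equality for 'star' families {A ⊆ [n] : |A| = k, i ∈ A} (fix an element i). For n = 71, k = 2: C(70, 1) = 70.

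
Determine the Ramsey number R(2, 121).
R(2, 121) = 121

R(2, k) = k for all k ≥ 2: in a 2-colouring of K_k, either some edge is red (a red K_2) or all edges are blue (a blue K_k). And K_{120} coloured all-blue has no blue K_121, so R(2, 121) > 120. Hence R(2, 121) = 121.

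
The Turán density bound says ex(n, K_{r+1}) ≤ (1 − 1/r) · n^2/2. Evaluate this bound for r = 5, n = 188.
Turán density bound = (4/5) · 188^2/2 = 70688/5 ≈ 14137.6

Turán's theorem: ex(n, K_{r+1}) is achieved by the complete r-partite Turán graph T(n, r) with parts as balanced as possible, and is at most (1 − 1/r) · n^2/2. For r = 5, n = 188: the density bound is (4/5) · 35344/2 = 70688/5 ≈ 14137.6. The integer-valued extremum is e(T(188, 5)) = 14137, which is strictly less than the density bound 70688/5 since 5 ∤ 188 (the parts of T(188, 5) cannot all be equal).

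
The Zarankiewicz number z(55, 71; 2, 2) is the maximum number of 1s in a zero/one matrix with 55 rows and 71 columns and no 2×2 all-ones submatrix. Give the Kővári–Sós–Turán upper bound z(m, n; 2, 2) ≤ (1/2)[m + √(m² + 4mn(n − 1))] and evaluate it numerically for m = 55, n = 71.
z(55, 71; 2, 2) ≤ (1/2)[55 + √(55² + 4·55·71·70)] = (1/2)[55 + √1096425] = 551.0516

Kővári–Sós–Turán: let r_1, ..., r_55 be the row sums and z = Σ r_i the total number of 1s. Each pair of columns can share at most one row with both entries 1 (else a 2×2 all-ones block appears), so Σ_i C(r_i, 2) ≤ C(71, 2) = 2485. By convexity Σ_i C(r_i, 2) ≥ 55·C(z/55, 2) = z(z − 55)/(2·55), giving z² − 55z − 55·71·70 ≤ 0 and hence z ≤ (1/2)[55 + √(3025 + 4·273350)] = (1/2)[55 + √1096425] ≈ (1/2)(55 + 1047.1031) = 551.0516.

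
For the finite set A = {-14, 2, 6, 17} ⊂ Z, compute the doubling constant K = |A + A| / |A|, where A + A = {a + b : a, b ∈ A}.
K = |A + A| / |A| = 10/4 = 5/2

Enumerate A + A = {a + b : a, b ∈ A}. With |A| = 4, there are |A|^2 = 16 ordered sum pairs; collecting distinct values, A + A = {-28, -12, -8, 3, 4, 8, 12, 19, 23, 34}, so |A + A| = 10. Thus K = 10/4 = 5/2. For comparison, the minimum possible |A + A| over all 4-element sets is 2·4 − 1 = 7 (so min K = 7/4), attained only by arithmetic progressions.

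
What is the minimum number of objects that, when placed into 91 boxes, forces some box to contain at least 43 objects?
n = (43 − 1)·91 + 1 = 3823

By the generalised pigeonhole principle, to guarantee some box contains ≥ r objects we need more than (r − 1) · k objects total. Threshold: n = (r − 1) · k + 1. With r = 43 and k = 91: n = 42 · 91 + 1 = 3822 + 1 = 3823. For n = 3822 = 42 · 91, we can put exactly 42 objects in every box, avoiding 43 in any single one — so 3823 is tight.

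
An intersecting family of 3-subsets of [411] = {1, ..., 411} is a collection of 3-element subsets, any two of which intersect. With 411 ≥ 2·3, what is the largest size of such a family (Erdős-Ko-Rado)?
max |F| = C(410, 2) = 83845

The Erdős-Ko-Rado theorem states: for n ≥ 2k, an intersecting family of k-subsets of an n-element set has size at most C(n − 1, k − 1), with equality for 'star' families {A ⊆ [n] : |A| = k, i ∈ A} (fix an element i). For n = 411, k = 3: C(410, 2) = 83845.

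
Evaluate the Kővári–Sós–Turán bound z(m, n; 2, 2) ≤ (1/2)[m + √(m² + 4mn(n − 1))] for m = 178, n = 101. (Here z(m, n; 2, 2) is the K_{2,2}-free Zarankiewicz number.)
z(178, 101; 2, 2) ≤ (1/2)[178 + √(178² + 4·178·101·100)] = (1/2)[178 + √7222884] = 1432.7712

Kővári–Sós–Turán: let r_1, ..., r_178 be the row sums and z = Σ r_i the total number of 1s. Each pair of columns can share at most one row with both entries 1 (else a 2×2 all-ones block appears), so Σ_i C(r_i, 2) ≤ C(101, 2) = 5050. By convexity Σ_i C(r_i, 2) ≥ 178·C(z/178, 2) = z(z − 178)/(2·178), giving z² − 178z − 178·101·100 ≤ 0 and hence z ≤ (1/2)[178 + √(31684 + 4·1797800)] = (1/2)[178 + √7222884] ≈ (1/2)(178 + 2687.5424) = 1432.7712.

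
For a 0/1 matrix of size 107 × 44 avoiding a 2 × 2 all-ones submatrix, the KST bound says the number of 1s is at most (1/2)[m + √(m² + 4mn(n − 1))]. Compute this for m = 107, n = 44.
z(107, 44; 2, 2) ≤ (1/2)[107 + √(107² + 4·107·44·43)] = (1/2)[107 + √821225] = 506.6073

Kővári–Sós–Turán: let r_1, ..., r_107 be the row sums and z = Σ r_i the total number of 1s. Each pair of columns can share at most one row with both entries 1 (else a 2×2 all-ones block appears), so Σ_i C(r_i, 2) ≤ C(44, 2) = 946. By convexity Σ_i C(r_i, 2) ≥ 107·C(z/107, 2) = z(z − 107)/(2·107), giving z² − 107z − 107·44·43 ≤ 0 and hence z ≤ (1/2)[107 + √(11449 + 4·202444)] = (1/2)[107 + √821225] ≈ (1/2)(107 + 906.2147) = 506.6073.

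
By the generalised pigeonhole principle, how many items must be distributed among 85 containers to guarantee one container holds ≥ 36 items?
n = (36 − 1)·85 + 1 = 2976

By the generalised pigeonhole principle, to guarantee some box contains ≥ r objects we need more than (r − 1) · k objects total. Threshold: n = (r − 1) · k + 1. With r = 36 and k = 85: n = 35 · 85 + 1 = 2975 + 1 = 2976. For n = 2975 = 35 · 85, we can put exactly 35 objects in every box, avoiding 36 in any single one — so 2976 is tight.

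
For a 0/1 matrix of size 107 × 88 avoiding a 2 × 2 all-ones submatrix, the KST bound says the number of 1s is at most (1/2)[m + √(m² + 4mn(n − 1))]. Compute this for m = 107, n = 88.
z(107, 88; 2, 2) ≤ (1/2)[107 + √(107² + 4·107·88·87)] = (1/2)[107 + √3288217] = 960.1721

Kővári–Sós–Turán: let r_1, ..., r_107 be the row sums and z = Σ r_i the total number of 1s. Each pair of columns can share at most one row with both entries 1 (else a 2×2 all-ones block appears), so Σ_i C(r_i, 2) ≤ C(88, 2) = 3828. By convexity Σ_i C(r_i, 2) ≥ 107·C(z/107, 2) = z(z − 107)/(2·107), giving z² − 107z − 107·88·87 ≤ 0 and hence z ≤ (1/2)[107 + √(11449 + 4·819192)] = (1/2)[107 + √3288217] ≈ (1/2)(107 + 1813.3441) = 960.1721.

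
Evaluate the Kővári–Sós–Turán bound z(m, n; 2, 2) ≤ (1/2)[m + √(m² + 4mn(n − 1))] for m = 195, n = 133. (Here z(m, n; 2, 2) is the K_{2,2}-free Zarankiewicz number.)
z(195, 133; 2, 2) ≤ (1/2)[195 + √(195² + 4·195·133·132)] = (1/2)[195 + √13731705] = 1950.3158

Kővári–Sós–Turán: let r_1, ..., r_195 be the row sums and z = Σ r_i the total number of 1s. Each pair of columns can share at most one row with both entries 1 (else a 2×2 all-ones block appears), so Σ_i C(r_i, 2) ≤ C(133, 2) = 8778. By convexity Σ_i C(r_i, 2) ≥ 195·C(z/195, 2) = z(z − 195)/(2·195), giving z² − 195z − 195·133·132 ≤ 0 and hence z ≤ (1/2)[195 + √(38025 + 4·3423420)] = (1/2)[195 + √13731705] ≈ (1/2)(195 + 3705.6315) = 1950.3158.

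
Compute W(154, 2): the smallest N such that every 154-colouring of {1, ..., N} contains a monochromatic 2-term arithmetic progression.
W(154, 2) = 154 + 1 = 155

A 2-term AP is any pair of integers, so a monochromatic 2-AP exists iff some colour is used at least twice. With 154 colours, the colouring i ↦ i on {1, ..., 154} uses each colour once, avoiding any monochromatic pair, so W(154, 2) > 154. For {1, ..., 155}, pigeonhole forces two integers of the same colour, which form a monochromatic 2-AP. Hence W(154, 2) = 155.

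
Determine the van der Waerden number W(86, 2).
W(86, 2) = 86 + 1 = 87

A 2-term AP is any pair of integers, so a monochromatic 2-AP exists iff some colour is used at least twice. With 86 colours, the colouring i ↦ i on {1, ..., 86} uses each colour once, avoiding any monochromatic pair, so W(86, 2) > 86. For {1, ..., 87}, pigeonhole forces two integers of the same colour, which form a monochromatic 2-AP. Hence W(86, 2) = 87.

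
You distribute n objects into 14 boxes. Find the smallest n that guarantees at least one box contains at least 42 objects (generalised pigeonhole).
n = (42 − 1)·14 + 1 = 575

By the generalised pigeonhole principle, to guarantee some box contains ≥ r objects we need more than (r − 1) · k objects total. Threshold: n = (r − 1) · k + 1. With r = 42 and k = 14: n = 41 · 14 + 1 = 574 + 1 = 575. For n = 574 = 41 · 14, we can put exactly 41 objects in every box, avoiding 42 in any single one — so 575 is tight.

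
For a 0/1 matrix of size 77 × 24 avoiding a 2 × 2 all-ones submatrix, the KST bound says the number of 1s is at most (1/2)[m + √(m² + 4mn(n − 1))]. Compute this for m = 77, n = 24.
z(77, 24; 2, 2) ≤ (1/2)[77 + √(77² + 4·77·24·23)] = (1/2)[77 + √175945] = 248.229

Kővári–Sós–Turán: let r_1, ..., r_77 be the row sums and z = Σ r_i the total number of 1s. Each pair of columns can share at most one row with both entries 1 (else a 2×2 all-ones block appears), so Σ_i C(r_i, 2) ≤ C(24, 2) = 276. By convexity Σ_i C(r_i, 2) ≥ 77·C(z/77, 2) = z(z − 77)/(2·77), giving z² − 77z − 77·24·23 ≤ 0 and hence z ≤ (1/2)[77 + √(5929 + 4·42504)] = (1/2)[77 + √175945] ≈ (1/2)(77 + 419.458) = 248.229.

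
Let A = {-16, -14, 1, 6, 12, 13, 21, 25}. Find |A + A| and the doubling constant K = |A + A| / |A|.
K = |A + A| / |A| = 34/8 = 17/4

Enumerate A + A = {a + b : a, b ∈ A}. With |A| = 8, there are |A|^2 = 64 ordered sum pairs; collecting distinct values, A + A = {-32, -30, -28, -15, -13, -10, -8, -4, -3, -2, -1, 2, 5, 7, 9, 11, 12, 13, 14, 18, 19, 22, 24, 25, 26, 27, 31, 33, 34, 37, 38, 42, 46, 50}, so |A + A| = 34. Thus K = 34/8 = 17/4. For comparison, the minimum possible |A + A| over all 8-element sets is 2·8 − 1 = 15 (so min K = 15/8), attained only by arithmetic progressions.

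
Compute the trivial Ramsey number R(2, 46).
R(2, 46) = 46

R(2, k) = k for all k ≥ 2: in a 2-colouring of K_k, either some edge is red (a red K_2) or all edges are blue (a blue K_k). And K_{45} coloured all-blue has no blue K_46, so R(2, 46) > 45. Hence R(2, 46) = 46.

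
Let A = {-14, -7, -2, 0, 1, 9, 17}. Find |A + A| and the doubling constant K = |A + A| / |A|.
K = |A + A| / |A| = 24/7

Enumerate A + A = {a + b : a, b ∈ A}. With |A| = 7, there are |A|^2 = 49 ordered sum pairs; collecting distinct values, A + A = {-28, -21, -16, -14, -13, -9, -7, -6, -5, -4, -2, -1, 0, 1, 2, 3, 7, 9, 10, 15, 17, 18, 26, 34}, so |A + A| = 24. Thus K = 24/7. For comparison, the minimum possible |A + A| over all 7-element sets is 2·7 − 1 = 13 (so min K = 13/7), attained only by arithmetic progressions.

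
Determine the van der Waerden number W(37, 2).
W(37, 2) = 37 + 1 = 38

A 2-term AP is any pair of integers, so a monochromatic 2-AP exists iff some colour is used at least twice. With 37 colours, the colouring i ↦ i on {1, ..., 37} uses each colour once, avoiding any monochromatic pair, so W(37, 2) > 37. For {1, ..., 38}, pigeonhole forces two integers of the same colour, which form a monochromatic 2-AP. Hence W(37, 2) = 38.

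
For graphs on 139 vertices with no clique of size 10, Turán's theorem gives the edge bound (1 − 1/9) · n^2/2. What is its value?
Turán density bound = (8/9) · 139^2/2 = 77284/9 ≈ 8587.1111

Turán's theorem: ex(n, K_{r+1}) is achieved by the complete r-partite Turán graph T(n, r) with parts as balanced as possible, and is at most (1 − 1/r) · n^2/2. For r = 9, n = 139: the density bound is (8/9) · 19321/2 = 77284/9 ≈ 8587.1111. The integer-valued extremum is e(T(139, 9)) = 8586, which is strictly less than the density bound 77284/9 since 9 ∤ 139 (the parts of T(139, 9) cannot all be equal).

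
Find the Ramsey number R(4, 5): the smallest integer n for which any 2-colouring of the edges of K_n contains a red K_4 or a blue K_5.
R(4, 5) = 25

Lower bound: an explicit 2-colouring of K_{24} (typically a Paley-type or other structured construction) avoids a red K_4 and a blue K_5, showing R(4, 5) > 24.
Upper bound: the simple Erdős–Szekeres recurrence only gives R(4, 5) ≤ 32; the tight bound R(4, 5) ≤ 25 requires a sharper case analysis (or computer search) of 2-colourings of K_{25}.
Hence R(4, 5) = 25.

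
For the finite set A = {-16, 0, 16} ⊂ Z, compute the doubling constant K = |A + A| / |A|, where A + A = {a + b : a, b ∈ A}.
K = |A + A| / |A| = 5/3

Enumerate A + A = {a + b : a, b ∈ A}. With |A| = 3, there are |A|^2 = 9 ordered sum pairs; collecting distinct values, A + A = {-32, -16, 0, 16, 32}, so |A + A| = 5. Thus K = 5/3. Here |A + A| = 2|A| − 1 = 5, the minimum possible — so K = 5/3 is minimal, which holds iff A is an arithmetic progression.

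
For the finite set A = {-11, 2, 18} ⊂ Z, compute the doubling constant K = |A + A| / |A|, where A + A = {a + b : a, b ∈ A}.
K = |A + A| / |A| = 6/3 = 2

Enumerate A + A = {a + b : a, b ∈ A}. With |A| = 3, there are |A|^2 = 9 ordered sum pairs; collecting distinct values, A + A = {-22, -9, 4, 7, 20, 36}, so |A + A| = 6. Thus K = 6/3 = 2. For comparison, the minimum possible |A + A| over all 3-element sets is 2·3 − 1 = 5 (so min K = 5/3), attained only by arithmetic progressions.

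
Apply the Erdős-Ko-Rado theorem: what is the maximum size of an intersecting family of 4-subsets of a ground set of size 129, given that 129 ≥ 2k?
max |F| = C(128, 3) = 341376

Erdős-Ko-Rado (1961): when n ≥ 2k, max |F| = C(n−1, k−1). The bound is attained by the star {A : i ∈ A} for any fixed i ∈ [n]. Here C(129−1, 4−1) = C(128, 3) = 341376.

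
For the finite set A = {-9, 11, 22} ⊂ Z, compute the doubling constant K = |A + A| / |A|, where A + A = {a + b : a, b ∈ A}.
K = |A + A| / |A| = 6/3 = 2

Enumerate A + A = {a + b : a, b ∈ A}. With |A| = 3, there are |A|^2 = 9 ordered sum pairs; collecting distinct values, A + A = {-18, 2, 13, 22, 33, 44}, so |A + A| = 6. Thus K = 6/3 = 2. For comparison, the minimum possible |A + A| over all 3-element sets is 2·3 − 1 = 5 (so min K = 5/3), attained only by arithmetic progressions.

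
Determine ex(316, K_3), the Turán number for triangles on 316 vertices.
ex(316, K_3) = ⌊316^2/4⌋ = 24964

Mantel (1907): a triangle-free graph on n vertices has at most ⌊n^2/4⌋ edges, with equality for the complete bipartite graph K_{⌊n/2⌋, ⌈n/2⌉}. For n = 316: ⌊316^2/4⌋ = ⌊99856/4⌋ = 24964. The extremal graph is K_{158, 158}, which has 158·158 = 24964 edges.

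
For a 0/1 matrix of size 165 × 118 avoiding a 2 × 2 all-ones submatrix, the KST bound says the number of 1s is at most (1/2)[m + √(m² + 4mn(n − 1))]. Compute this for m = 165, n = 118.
z(165, 118; 2, 2) ≤ (1/2)[165 + √(165² + 4·165·118·117)] = (1/2)[165 + √9139185] = 1594.0542

Kővári–Sós–Turán: let r_1, ..., r_165 be the row sums and z = Σ r_i the total number of 1s. Each pair of columns can share at most one row with both entries 1 (else a 2×2 all-ones block appears), so Σ_i C(r_i, 2) ≤ C(118, 2) = 6903. By convexity Σ_i C(r_i, 2) ≥ 165·C(z/165, 2) = z(z − 165)/(2·165), giving z² − 165z − 165·118·117 ≤ 0 and hence z ≤ (1/2)[165 + √(27225 + 4·2277990)] = (1/2)[165 + √9139185] ≈ (1/2)(165 + 3023.1085) = 1594.0542.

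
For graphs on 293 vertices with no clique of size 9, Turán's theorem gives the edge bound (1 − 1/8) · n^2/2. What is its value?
Turán density bound = (7/8) · 293^2/2 = 600943/16 ≈ 37558.9375

Turán's theorem: ex(n, K_{r+1}) is achieved by the complete r-partite Turán graph T(n, r) with parts as balanced as possible, and is at most (1 − 1/r) · n^2/2. For r = 8, n = 293: the density bound is (7/8) · 85849/2 = 600943/16 ≈ 37558.9375. The integer-valued extremum is e(T(293, 8)) = 37558, which is strictly less than the density bound 600943/16 since 8 ∤ 293 (the parts of T(293, 8) cannot all be equal).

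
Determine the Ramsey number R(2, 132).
R(2, 132) = 132

R(2, k) = k for all k ≥ 2: in a 2-colouring of K_k, either some edge is red (a red K_2) or all edges are blue (a blue K_k). And K_{131} coloured all-blue has no blue K_132, so R(2, 132) > 131. Hence R(2, 132) = 132.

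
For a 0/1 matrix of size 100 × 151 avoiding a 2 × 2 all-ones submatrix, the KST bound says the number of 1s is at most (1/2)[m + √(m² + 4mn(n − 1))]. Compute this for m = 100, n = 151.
z(100, 151; 2, 2) ≤ (1/2)[100 + √(100² + 4·100·151·150)] = (1/2)[100 + √9070000] = 1555.822

Kővári–Sós–Turán: let r_1, ..., r_100 be the row sums and z = Σ r_i the total number of 1s. Each pair of columns can share at most one row with both entries 1 (else a 2×2 all-ones block appears), so Σ_i C(r_i, 2) ≤ C(151, 2) = 11325. By convexity Σ_i C(r_i, 2) ≥ 100·C(z/100, 2) = z(z − 100)/(2·100), giving z² − 100z − 100·151·150 ≤ 0 and hence z ≤ (1/2)[100 + √(10000 + 4·2265000)] = (1/2)[100 + √9070000] ≈ (1/2)(100 + 3011.6441) = 1555.822.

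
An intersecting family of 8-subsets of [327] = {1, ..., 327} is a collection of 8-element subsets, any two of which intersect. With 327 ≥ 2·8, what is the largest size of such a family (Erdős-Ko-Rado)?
max |F| = C(326, 7) = 72766056542400

The Erdős-Ko-Rado theorem states: for n ≥ 2k, an intersecting family of k-subsets of an n-element set has size at most C(n − 1, k − 1), with equality for 'star' families {A ⊆ [n] : |A| = k, i ∈ A} (fix an element i). For n = 327, k = 8: C(326, 7) = 72766056542400.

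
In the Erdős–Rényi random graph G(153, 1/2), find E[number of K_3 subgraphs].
E[# K_3] = C(153, 3) · (1/2)^C(3, 2) = 585276 / 2^3 = 146319/2 = 73159.5

For each 3-subset S of vertices (there are C(153, 3) = 585276 such S), let X_S = 1 if S induces a K_3 (all C(3, 2) = 3 edges present). Then P(X_S = 1) = (1/2)^3 = 1/8. By linearity of expectation, E[# K_3] = C(153, 3) · (1/2)^3 = 585276 / 8 = 146319/2 = 73159.5.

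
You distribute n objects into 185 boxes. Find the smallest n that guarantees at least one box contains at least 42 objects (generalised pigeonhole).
n = (42 − 1)·185 + 1 = 7586

By the generalised pigeonhole principle, to guarantee some box contains ≥ r objects we need more than (r − 1) · k objects total. Threshold: n = (r − 1) · k + 1. With r = 42 and k = 185: n = 41 · 185 + 1 = 7585 + 1 = 7586. For n = 7585 = 41 · 185, we can put exactly 41 objects in every box, avoiding 42 in any single one — so 7586 is tight.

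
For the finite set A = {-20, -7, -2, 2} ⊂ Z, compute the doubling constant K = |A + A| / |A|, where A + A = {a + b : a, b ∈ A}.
K = |A + A| / |A| = 10/4 = 5/2

Enumerate A + A = {a + b : a, b ∈ A}. With |A| = 4, there are |A|^2 = 16 ordered sum pairs; collecting distinct values, A + A = {-40, -27, -22, -18, -14, -9, -5, -4, 0, 4}, so |A + A| = 10. Thus K = 10/4 = 5/2. For comparison, the minimum possible |A + A| over all 4-element sets is 2·4 − 1 = 7 (so min K = 7/4), attained only by arithmetic progressions.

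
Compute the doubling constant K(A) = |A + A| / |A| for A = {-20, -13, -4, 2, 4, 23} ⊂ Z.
K = |A + A| / |A| = 21/6 = 7/2

Enumerate A + A = {a + b : a, b ∈ A}. With |A| = 6, there are |A|^2 = 36 ordered sum pairs; collecting distinct values, A + A = {-40, -33, -26, -24, -18, -17, -16, -11, -9, -8, -2, 0, 3, 4, 6, 8, 10, 19, 25, 27, 46}, so |A + A| = 21. Thus K = 21/6 = 7/2. For comparison, the minimum possible |A + A| over all 6-element sets is 2·6 − 1 = 11 (so min K = 11/6), attained only by arithmetic progressions.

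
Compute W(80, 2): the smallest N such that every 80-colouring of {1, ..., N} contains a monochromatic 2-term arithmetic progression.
W(80, 2) = 80 + 1 = 81

A 2-term AP is any pair of integers, so a monochromatic 2-AP exists iff some colour is used at least twice. With 80 colours, the colouring i ↦ i on {1, ..., 80} uses each colour once, avoiding any monochromatic pair, so W(80, 2) > 80. For {1, ..., 81}, pigeonhole forces two integers of the same colour, which form a monochromatic 2-AP. Hence W(80, 2) = 81.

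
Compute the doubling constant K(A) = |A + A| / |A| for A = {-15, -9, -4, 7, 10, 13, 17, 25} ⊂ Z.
K = |A + A| / |A| = 33/8

Enumerate A + A = {a + b : a, b ∈ A}. With |A| = 8, there are |A|^2 = 64 ordered sum pairs; collecting distinct values, A + A = {-30, -24, -19, -18, -13, -8, -5, -2, 1, 2, 3, 4, 6, 8, 9, 10, 13, 14, 16, 17, 20, 21, 23, 24, 26, 27, 30, 32, 34, 35, 38, 42, 50}, so |A + A| = 33. Thus K = 33/8. For comparison, the minimum possible |A + A| over all 8-element sets is 2·8 − 1 = 15 (so min K = 15/8), attained only by arithmetic progressions.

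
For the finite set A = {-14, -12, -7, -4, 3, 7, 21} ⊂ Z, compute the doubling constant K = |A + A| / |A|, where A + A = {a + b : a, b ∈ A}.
K = |A + A| / |A| = 26/7

Enumerate A + A = {a + b : a, b ∈ A}. With |A| = 7, there are |A|^2 = 49 ordered sum pairs; collecting distinct values, A + A = {-28, -26, -24, -21, -19, -18, -16, -14, -11, -9, -8, -7, -5, -4, -1, 0, 3, 6, 7, 9, 10, 14, 17, 24, 28, 42}, so |A + A| = 26. Thus K = 26/7. For comparison, the minimum possible |A + A| over all 7-element sets is 2·7 − 1 = 13 (so min K = 13/7), attained only by arithmetic progressions.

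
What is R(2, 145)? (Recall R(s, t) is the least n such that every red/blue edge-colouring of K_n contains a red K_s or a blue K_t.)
R(2, 145) = 145

R(2, k) = k for all k ≥ 2: in a 2-colouring of K_k, either some edge is red (a red K_2) or all edges are blue (a blue K_k). And K_{144} coloured all-blue has no blue K_145, so R(2, 145) > 144. Hence R(2, 145) = 145.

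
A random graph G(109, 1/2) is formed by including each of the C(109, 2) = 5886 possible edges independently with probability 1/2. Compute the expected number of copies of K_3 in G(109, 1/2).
E[# K_3] = C(109, 3) · (1/2)^C(3, 2) = 209934 / 2^3 = 104967/4 = 26241.75

For each 3-subset S of vertices (there are C(109, 3) = 209934 such S), let X_S = 1 if S induces a K_3 (all C(3, 2) = 3 edges present). Then P(X_S = 1) = (1/2)^3 = 1/8. By linearity of expectation, E[# K_3] = C(109, 3) · (1/2)^3 = 209934 / 8 = 104967/4 = 26241.75.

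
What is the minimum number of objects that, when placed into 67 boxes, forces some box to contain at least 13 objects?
n = (13 − 1)·67 + 1 = 805

By the generalised pigeonhole principle, to guarantee some box contains ≥ r objects we need more than (r − 1) · k objects total. Threshold: n = (r − 1) · k + 1. With r = 13 and k = 67: n = 12 · 67 + 1 = 804 + 1 = 805. For n = 804 = 12 · 67, we can put exactly 12 objects in every box, avoiding 13 in any single one — so 805 is tight.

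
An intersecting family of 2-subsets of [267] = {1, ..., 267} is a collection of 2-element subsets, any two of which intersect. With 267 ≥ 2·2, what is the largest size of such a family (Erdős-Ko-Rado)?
max |F| = C(266, 1) = 266

The Erdős-Ko-Rado theorem states: for n ≥ 2k, an intersecting family of k-subsets of an n-element set has size at most C(n − 1, k − 1), with equality for 'star' families {A ⊆ [n] : |A| = k, i ∈ A} (fix an element i). For n = 267, k = 2: C(266, 1) = 266.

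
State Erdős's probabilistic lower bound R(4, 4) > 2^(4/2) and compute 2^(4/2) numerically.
2^(4/2) = 4; so R(4, 4) > 4

Colour each edge of K_n uniformly at random with red/blue. The expected number of monochromatic K_4 is C(n, 4) · 2 · 2^(−C(4,2)). If C(n, 4) · 2^(1 − C(4,2)) < 1, then with positive probability no monochromatic K_4 exists, so R(4, 4) > n. The standard estimate C(n, 4) ≤ n^4/4! shows this inequality holds whenever n ≤ 2^(4/2) (since 4! · 2^(C(4,2) − 1) > 2^(4^2/2) ≥ n^4). Hence R(4, 4) > 2^(4/2) = 4.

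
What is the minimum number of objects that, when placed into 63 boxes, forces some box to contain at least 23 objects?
n = (23 − 1)·63 + 1 = 1387

By the generalised pigeonhole principle, to guarantee some box contains ≥ r objects we need more than (r − 1) · k objects total. Threshold: n = (r − 1) · k + 1. With r = 23 and k = 63: n = 22 · 63 + 1 = 1386 + 1 = 1387. For n = 1386 = 22 · 63, we can put exactly 22 objects in every box, avoiding 23 in any single one — so 1387 is tight.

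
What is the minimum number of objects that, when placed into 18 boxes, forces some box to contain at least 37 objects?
n = (37 − 1)·18 + 1 = 649

By the generalised pigeonhole principle, to guarantee some box contains ≥ r objects we need more than (r − 1) · k objects total. Threshold: n = (r − 1) · k + 1. With r = 37 and k = 18: n = 36 · 18 + 1 = 648 + 1 = 649. For n = 648 = 36 · 18, we can put exactly 36 objects in every box, avoiding 37 in any single one — so 649 is tight.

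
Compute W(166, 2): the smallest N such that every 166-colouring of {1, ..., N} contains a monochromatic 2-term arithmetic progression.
W(166, 2) = 166 + 1 = 167

A 2-term AP is any pair of integers, so a monochromatic 2-AP exists iff some colour is used at least twice. With 166 colours, the colouring i ↦ i on {1, ..., 166} uses each colour once, avoiding any monochromatic pair, so W(166, 2) > 166. For {1, ..., 167}, pigeonhole forces two integers of the same colour, which form a monochromatic 2-AP. Hence W(166, 2) = 167.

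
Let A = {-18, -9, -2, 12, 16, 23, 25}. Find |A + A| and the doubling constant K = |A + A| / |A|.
K = |A + A| / |A| = 26/7

Enumerate A + A = {a + b : a, b ∈ A}. With |A| = 7, there are |A|^2 = 49 ordered sum pairs; collecting distinct values, A + A = {-36, -27, -20, -18, -11, -6, -4, -2, 3, 5, 7, 10, 14, 16, 21, 23, 24, 28, 32, 35, 37, 39, 41, 46, 48, 50}, so |A + A| = 26. Thus K = 26/7. For comparison, the minimum possible |A + A| over all 7-element sets is 2·7 − 1 = 13 (so min K = 13/7), attained only by arithmetic progressions.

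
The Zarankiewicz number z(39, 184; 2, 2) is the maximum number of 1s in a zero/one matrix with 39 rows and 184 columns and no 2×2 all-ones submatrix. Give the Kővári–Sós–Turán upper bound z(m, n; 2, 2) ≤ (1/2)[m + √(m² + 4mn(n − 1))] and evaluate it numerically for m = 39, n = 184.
z(39, 184; 2, 2) ≤ (1/2)[39 + √(39² + 4·39·184·183)] = (1/2)[39 + √5254353] = 1165.6188

Kővári–Sós–Turán: let r_1, ..., r_39 be the row sums and z = Σ r_i the total number of 1s. Each pair of columns can share at most one row with both entries 1 (else a 2×2 all-ones block appears), so Σ_i C(r_i, 2) ≤ C(184, 2) = 16836. By convexity Σ_i C(r_i, 2) ≥ 39·C(z/39, 2) = z(z − 39)/(2·39), giving z² − 39z − 39·184·183 ≤ 0 and hence z ≤ (1/2)[39 + √(1521 + 4·1313208)] = (1/2)[39 + √5254353] ≈ (1/2)(39 + 2292.2376) = 1165.6188.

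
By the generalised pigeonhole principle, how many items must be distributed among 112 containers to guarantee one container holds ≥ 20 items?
n = (20 − 1)·112 + 1 = 2129

By the generalised pigeonhole principle, to guarantee some box contains ≥ r objects we need more than (r − 1) · k objects total. Threshold: n = (r − 1) · k + 1. With r = 20 and k = 112: n = 19 · 112 + 1 = 2128 + 1 = 2129. For n = 2128 = 19 · 112, we can put exactly 19 objects in every box, avoiding 20 in any single one — so 2129 is tight.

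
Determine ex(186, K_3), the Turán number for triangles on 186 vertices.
ex(186, K_3) = ⌊186^2/4⌋ = 8649

Mantel (1907): a triangle-free graph on n vertices has at most ⌊n^2/4⌋ edges, with equality for the complete bipartite graph K_{⌊n/2⌋, ⌈n/2⌉}. For n = 186: ⌊186^2/4⌋ = ⌊34596/4⌋ = 8649. The extremal graph is K_{93, 93}, which has 93·93 = 8649 edges.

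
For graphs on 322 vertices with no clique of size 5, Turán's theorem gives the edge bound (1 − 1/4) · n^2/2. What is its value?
Turán density bound = (3/4) · 322^2/2 = 77763/2 ≈ 38881.5

Turán's theorem: ex(n, K_{r+1}) is achieved by the complete r-partite Turán graph T(n, r) with parts as balanced as possible, and is at most (1 − 1/r) · n^2/2. For r = 4, n = 322: the density bound is (3/4) · 103684/2 = 77763/2 ≈ 38881.5. The integer-valued extremum is e(T(322, 4)) = 38881, which is strictly less than the density bound 77763/2 since 4 ∤ 322 (the parts of T(322, 4) cannot all be equal).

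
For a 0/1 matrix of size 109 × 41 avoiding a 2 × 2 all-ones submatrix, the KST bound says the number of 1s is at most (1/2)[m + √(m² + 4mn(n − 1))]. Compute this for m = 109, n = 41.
z(109, 41; 2, 2) ≤ (1/2)[109 + √(109² + 4·109·41·40)] = (1/2)[109 + √726921] = 480.7983

Kővári–Sós–Turán: let r_1, ..., r_109 be the row sums and z = Σ r_i the total number of 1s. Each pair of columns can share at most one row with both entries 1 (else a 2×2 all-ones block appears), so Σ_i C(r_i, 2) ≤ C(41, 2) = 820. By convexity Σ_i C(r_i, 2) ≥ 109·C(z/109, 2) = z(z − 109)/(2·109), giving z² − 109z − 109·41·40 ≤ 0 and hence z ≤ (1/2)[109 + √(11881 + 4·178760)] = (1/2)[109 + √726921] ≈ (1/2)(109 + 852.5966) = 480.7983.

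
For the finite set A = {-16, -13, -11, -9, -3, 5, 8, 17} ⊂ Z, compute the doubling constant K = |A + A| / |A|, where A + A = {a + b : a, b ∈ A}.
K = |A + A| / |A| = 33/8

Enumerate A + A = {a + b : a, b ∈ A}. With |A| = 8, there are |A|^2 = 64 ordered sum pairs; collecting distinct values, A + A = {-32, -29, -27, -26, -25, -24, -22, -20, -19, -18, -16, -14, -12, -11, -8, -6, -5, -4, -3, -1, 1, 2, 4, 5, 6, 8, 10, 13, 14, 16, 22, 25, 34}, so |A + A| = 33. Thus K = 33/8. For comparison, the minimum possible |A + A| over all 8-element sets is 2·8 − 1 = 15 (so min K = 15/8), attained only by arithmetic progressions.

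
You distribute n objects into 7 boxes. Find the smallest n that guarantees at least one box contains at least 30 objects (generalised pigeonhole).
n = (30 − 1)·7 + 1 = 204

By the generalised pigeonhole principle, to guarantee some box contains ≥ r objects we need more than (r − 1) · k objects total. Threshold: n = (r − 1) · k + 1. With r = 30 and k = 7: n = 29 · 7 + 1 = 203 + 1 = 204. For n = 203 = 29 · 7, we can put exactly 29 objects in every box, avoiding 30 in any single one — so 204 is tight.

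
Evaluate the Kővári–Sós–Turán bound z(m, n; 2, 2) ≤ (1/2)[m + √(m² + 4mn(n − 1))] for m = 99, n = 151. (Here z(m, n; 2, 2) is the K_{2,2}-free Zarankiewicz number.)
z(99, 151; 2, 2) ≤ (1/2)[99 + √(99² + 4·99·151·150)] = (1/2)[99 + √8979201] = 1547.7657

Kővári–Sós–Turán: let r_1, ..., r_99 be the row sums and z = Σ r_i the total number of 1s. Each pair of columns can share at most one row with both entries 1 (else a 2×2 all-ones block appears), so Σ_i C(r_i, 2) ≤ C(151, 2) = 11325. By convexity Σ_i C(r_i, 2) ≥ 99·C(z/99, 2) = z(z − 99)/(2·99), giving z² − 99z − 99·151·150 ≤ 0 and hence z ≤ (1/2)[99 + √(9801 + 4·2242350)] = (1/2)[99 + √8979201] ≈ (1/2)(99 + 2996.5315) = 1547.7657.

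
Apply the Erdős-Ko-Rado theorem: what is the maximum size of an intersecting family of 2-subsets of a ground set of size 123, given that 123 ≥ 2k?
max |F| = C(122, 1) = 122

The Erdős-Ko-Rado theorem states: for n ≥ 2k, an intersecting family of k-subsets of an n-element set has size at most C(n − 1, k − 1), with equality for 'star' families {A ⊆ [n] : |A| = k, i ∈ A} (fix an element i). For n = 123, k = 2: C(122, 1) = 122.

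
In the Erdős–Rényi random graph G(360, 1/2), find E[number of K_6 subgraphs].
E[# K_6] = C(360, 6) · (1/2)^C(6, 2) = 2899305949260 / 2^15 = 724826487315/8192 ≈ 88479795.814819

For each 6-subset S of vertices (there are C(360, 6) = 2899305949260 such S), let X_S = 1 if S induces a K_6 (all C(6, 2) = 15 edges present). Then P(X_S = 1) = (1/2)^15 = 1/32768. By linearity of expectation, E[# K_6] = C(360, 6) · (1/2)^15 = 2899305949260 / 32768 = 724826487315/8192 ≈ 88479795.814819.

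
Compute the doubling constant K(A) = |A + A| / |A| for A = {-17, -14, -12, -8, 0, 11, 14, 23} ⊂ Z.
K = |A + A| / |A| = 32/8 = 4

Enumerate A + A = {a + b : a, b ∈ A}. With |A| = 8, there are |A|^2 = 64 ordered sum pairs; collecting distinct values, A + A = {-34, -31, -29, -28, -26, -25, -24, -22, -20, -17, -16, -14, -12, -8, -6, -3, -1, 0, 2, 3, 6, 9, 11, 14, 15, 22, 23, 25, 28, 34, 37, 46}, so |A + A| = 32. Thus K = 32/8 = 4. For comparison, the minimum possible |A + A| over all 8-element sets is 2·8 − 1 = 15 (so min K = 15/8), attained only by arithmetic progressions.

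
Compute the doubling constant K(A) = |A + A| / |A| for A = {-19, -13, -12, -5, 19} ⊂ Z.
K = |A + A| / |A| = 14/5

Enumerate A + A = {a + b : a, b ∈ A}. With |A| = 5, there are |A|^2 = 25 ordered sum pairs; collecting distinct values, A + A = {-38, -32, -31, -26, -25, -24, -18, -17, -10, 0, 6, 7, 14, 38}, so |A + A| = 14. Thus K = 14/5. For comparison, the minimum possible |A + A| over all 5-element sets is 2·5 − 1 = 9 (so min K = 9/5), attained only by arithmetic progressions.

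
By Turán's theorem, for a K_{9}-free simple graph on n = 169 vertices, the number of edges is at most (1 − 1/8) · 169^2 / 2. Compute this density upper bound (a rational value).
Turán density bound = (7/8) · 169^2/2 = 199927/16 ≈ 12495.4375

Turán's theorem: ex(n, K_{r+1}) is achieved by the complete r-partite Turán graph T(n, r) with parts as balanced as possible, and is at most (1 − 1/r) · n^2/2. For r = 8, n = 169: the density bound is (7/8) · 28561/2 = 199927/16 ≈ 12495.4375. The integer-valued extremum is e(T(169, 8)) = 12495, which is strictly less than the density bound 199927/16 since 8 ∤ 169 (the parts of T(169, 8) cannot all be equal).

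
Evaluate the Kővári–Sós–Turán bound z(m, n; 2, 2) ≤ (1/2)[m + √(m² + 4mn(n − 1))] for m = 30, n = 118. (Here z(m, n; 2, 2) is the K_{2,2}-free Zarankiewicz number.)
z(30, 118; 2, 2) ≤ (1/2)[30 + √(30² + 4·30·118·117)] = (1/2)[30 + √1657620] = 658.743

Kővári–Sós–Turán: let r_1, ..., r_30 be the row sums and z = Σ r_i the total number of 1s. Each pair of columns can share at most one row with both entries 1 (else a 2×2 all-ones block appears), so Σ_i C(r_i, 2) ≤ C(118, 2) = 6903. By convexity Σ_i C(r_i, 2) ≥ 30·C(z/30, 2) = z(z − 30)/(2·30), giving z² − 30z − 30·118·117 ≤ 0 and hence z ≤ (1/2)[30 + √(900 + 4·414180)] = (1/2)[30 + √1657620] ≈ (1/2)(30 + 1287.4859) = 658.743.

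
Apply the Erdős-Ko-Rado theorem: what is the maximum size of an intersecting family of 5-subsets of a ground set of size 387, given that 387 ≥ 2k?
max |F| = C(386, 4) = 910682080

The Erdős-Ko-Rado theorem states: for n ≥ 2k, an intersecting family of k-subsets of an n-element set has size at most C(n − 1, k − 1), with equality for 'star' families {A ⊆ [n] : |A| = k, i ∈ A} (fix an element i). For n = 387, k = 5: C(386, 4) = 910682080.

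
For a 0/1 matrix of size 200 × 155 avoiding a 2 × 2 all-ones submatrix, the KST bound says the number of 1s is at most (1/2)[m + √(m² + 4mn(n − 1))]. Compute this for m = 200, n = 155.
z(200, 155; 2, 2) ≤ (1/2)[200 + √(200² + 4·200·155·154)] = (1/2)[200 + √19136000] = 2287.2357

Kővári–Sós–Turán: let r_1, ..., r_200 be the row sums and z = Σ r_i the total number of 1s. Each pair of columns can share at most one row with both entries 1 (else a 2×2 all-ones block appears), so Σ_i C(r_i, 2) ≤ C(155, 2) = 11935. By convexity Σ_i C(r_i, 2) ≥ 200·C(z/200, 2) = z(z − 200)/(2·200), giving z² − 200z − 200·155·154 ≤ 0 and hence z ≤ (1/2)[200 + √(40000 + 4·4774000)] = (1/2)[200 + √19136000] ≈ (1/2)(200 + 4374.4714) = 2287.2357.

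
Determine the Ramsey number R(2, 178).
R(2, 178) = 178

R(2, k) = k for all k ≥ 2: in a 2-colouring of K_k, either some edge is red (a red K_2) or all edges are blue (a blue K_k). And K_{177} coloured all-blue has no blue K_178, so R(2, 178) > 177. Hence R(2, 178) = 178.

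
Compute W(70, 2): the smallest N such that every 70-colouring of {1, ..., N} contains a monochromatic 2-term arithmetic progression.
W(70, 2) = 70 + 1 = 71

A 2-term AP is any pair of integers, so a monochromatic 2-AP exists iff some colour is used at least twice. With 70 colours, the colouring i ↦ i on {1, ..., 70} uses each colour once, avoiding any monochromatic pair, so W(70, 2) > 70. For {1, ..., 71}, pigeonhole forces two integers of the same colour, which form a monochromatic 2-AP. Hence W(70, 2) = 71.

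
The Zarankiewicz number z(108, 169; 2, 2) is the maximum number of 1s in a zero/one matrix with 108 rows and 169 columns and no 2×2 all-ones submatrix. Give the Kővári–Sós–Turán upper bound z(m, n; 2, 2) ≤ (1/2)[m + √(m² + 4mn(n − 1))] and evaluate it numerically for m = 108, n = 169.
z(108, 169; 2, 2) ≤ (1/2)[108 + √(108² + 4·108·169·168)] = (1/2)[108 + √12277008] = 1805.9281

Kővári–Sós–Turán: let r_1, ..., r_108 be the row sums and z = Σ r_i the total number of 1s. Each pair of columns can share at most one row with both entries 1 (else a 2×2 all-ones block appears), so Σ_i C(r_i, 2) ≤ C(169, 2) = 14196. By convexity Σ_i C(r_i, 2) ≥ 108·C(z/108, 2) = z(z − 108)/(2·108), giving z² − 108z − 108·169·168 ≤ 0 and hence z ≤ (1/2)[108 + √(11664 + 4·3066336)] = (1/2)[108 + √12277008] ≈ (1/2)(108 + 3503.8562) = 1805.9281.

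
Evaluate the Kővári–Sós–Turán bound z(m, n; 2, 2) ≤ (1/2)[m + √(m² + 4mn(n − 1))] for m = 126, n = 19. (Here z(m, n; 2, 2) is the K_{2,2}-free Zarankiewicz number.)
z(126, 19; 2, 2) ≤ (1/2)[126 + √(126² + 4·126·19·18)] = (1/2)[126 + √188244] = 279.9355

Kővári–Sós–Turán: let r_1, ..., r_126 be the row sums and z = Σ r_i the total number of 1s. Each pair of columns can share at most one row with both entries 1 (else a 2×2 all-ones block appears), so Σ_i C(r_i, 2) ≤ C(19, 2) = 171. By convexity Σ_i C(r_i, 2) ≥ 126·C(z/126, 2) = z(z − 126)/(2·126), giving z² − 126z − 126·19·18 ≤ 0 and hence z ≤ (1/2)[126 + √(15876 + 4·43092)] = (1/2)[126 + √188244] ≈ (1/2)(126 + 433.8709) = 279.9355.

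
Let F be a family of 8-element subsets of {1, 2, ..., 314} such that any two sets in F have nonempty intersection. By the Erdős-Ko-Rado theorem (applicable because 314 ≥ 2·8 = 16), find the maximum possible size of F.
max |F| = C(313, 7) = 54580567809196

The Erdős-Ko-Rado theorem states: for n ≥ 2k, an intersecting family of k-subsets of an n-element set has size at most C(n − 1, k − 1), with equality for 'star' families {A ⊆ [n] : |A| = k, i ∈ A} (fix an element i). For n = 314, k = 8: C(313, 7) = 54580567809196.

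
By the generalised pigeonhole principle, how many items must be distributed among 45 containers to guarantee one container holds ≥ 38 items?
n = (38 − 1)·45 + 1 = 1666

By the generalised pigeonhole principle, to guarantee some box contains ≥ r objects we need more than (r − 1) · k objects total. Threshold: n = (r − 1) · k + 1. With r = 38 and k = 45: n = 37 · 45 + 1 = 1665 + 1 = 1666. For n = 1665 = 37 · 45, we can put exactly 37 objects in every box, avoiding 38 in any single one — so 1666 is tight.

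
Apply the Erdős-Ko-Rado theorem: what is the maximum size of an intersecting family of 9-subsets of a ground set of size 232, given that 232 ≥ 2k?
max |F| = C(231, 8) = 177891195843900

Erdős-Ko-Rado (1961): when n ≥ 2k, max |F| = C(n−1, k−1). The bound is attained by the star {A : i ∈ A} for any fixed i ∈ [n]. Here C(232−1, 9−1) = C(231, 8) = 177891195843900.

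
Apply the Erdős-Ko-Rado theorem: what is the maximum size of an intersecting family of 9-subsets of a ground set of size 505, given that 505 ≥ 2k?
max |F| = C(504, 8) = 97650781326562275

Erdős-Ko-Rado (1961): when n ≥ 2k, max |F| = C(n−1, k−1). The bound is attained by the star {A : i ∈ A} for any fixed i ∈ [n]. Here C(505−1, 9−1) = C(504, 8) = 97650781326562275.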